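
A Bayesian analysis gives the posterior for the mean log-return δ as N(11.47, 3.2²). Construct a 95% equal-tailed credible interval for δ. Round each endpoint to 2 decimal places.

The posterior is symmetric, so the 95% equal-tailed interval is δ = 11.47 ± z·3.2 with z = 1.960.
Half-width: 1.960 × 3.2 = 6.27.
11.47 − 6.27 = 5.20; 11.47 + 6.27 = 17.74.

[5.20, 17.74]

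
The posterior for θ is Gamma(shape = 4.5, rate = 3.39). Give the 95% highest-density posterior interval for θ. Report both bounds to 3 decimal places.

[0.281, 2.565]

The posterior is unimodal and skewed, so the HPD interval has equal density at both endpoints and is the shortest 95% interval.
Solving f(0.281) = f(2.565) with F(2.565) − F(0.281) = 0.95 gives [0.281, 2.565].
For comparison, the equal-tailed interval is [0.398, 2.806]; the HPD is narrower and shifted toward the mode.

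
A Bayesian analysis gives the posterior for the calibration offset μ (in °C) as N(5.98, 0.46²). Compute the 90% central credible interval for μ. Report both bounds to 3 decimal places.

The posterior is symmetric, so the 90% equal-tailed interval is μ = 5.98 ± z·0.46 with z = 1.645.
Half-width: 1.645 × 0.46 = 0.757.
5.98 − 0.757 = 5.223; 5.98 + 0.757 = 6.737.

[5.223, 6.737]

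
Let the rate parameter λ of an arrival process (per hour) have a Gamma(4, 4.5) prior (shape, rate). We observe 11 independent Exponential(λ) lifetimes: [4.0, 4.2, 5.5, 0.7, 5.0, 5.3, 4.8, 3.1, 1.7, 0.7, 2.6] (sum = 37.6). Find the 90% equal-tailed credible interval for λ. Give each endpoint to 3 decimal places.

[0.220, 0.520]

Posterior: Gamma(4+11, 4.5+37.6) = Gamma(15, 42.1) (shape, rate).
Equal-tailed 90% interval: Gamma(15, 42.1) quantiles at 0.05 and 0.95.
Posterior mean ≈ 0.356, SD ≈ 0.092; a Normal approximation gives roughly [0.205, 0.508].
Exact: lower = 0.220; upper = 0.520.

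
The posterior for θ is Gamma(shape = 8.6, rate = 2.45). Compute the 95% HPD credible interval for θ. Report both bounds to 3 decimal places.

The posterior is unimodal and skewed, so the HPD interval has equal density at both endpoints and is the shortest 95% interval.
Solving f(1.372) = f(5.895) with F(5.895) − F(1.372) = 0.95 gives [1.372, 5.895].
For comparison, the equal-tailed interval is [1.571, 6.216]; the HPD is narrower and shifted toward the mode.

[1.372, 5.895]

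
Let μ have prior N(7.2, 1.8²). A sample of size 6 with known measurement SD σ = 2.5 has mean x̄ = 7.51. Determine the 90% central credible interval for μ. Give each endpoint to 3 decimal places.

Posterior precision = 1/1.8² + 6/2.5² = 0.3086 + 0.9600 = 1.2686, so posterior SD = 0.8878.
Posterior mean = (7.2/1.8² + 6·7.51/2.5²) / 1.2686 = 7.4346.
Interval: 7.4346 ± 1.645 × 0.8878 → [5.974, 8.895].

[5.974, 8.895]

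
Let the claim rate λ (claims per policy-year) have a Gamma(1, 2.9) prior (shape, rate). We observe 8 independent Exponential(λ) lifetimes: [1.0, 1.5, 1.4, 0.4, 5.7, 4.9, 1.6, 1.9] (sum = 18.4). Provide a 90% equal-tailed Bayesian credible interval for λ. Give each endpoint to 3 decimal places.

[0.220, 0.678]

Posterior: Gamma(1+8, 2.9+18.4) = Gamma(9, 21.3) (shape, rate).
Equal-tailed 90% interval: Gamma(9, 21.3) quantiles at 0.05 and 0.95.
Posterior mean ≈ 0.423, SD ≈ 0.141; a Normal approximation gives roughly [0.191, 0.654].
Exact: lower = 0.220; upper = 0.678.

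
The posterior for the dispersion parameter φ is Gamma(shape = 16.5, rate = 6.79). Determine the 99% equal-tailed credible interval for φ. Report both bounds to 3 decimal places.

[1.165, 4.245]

Posterior: Gamma(shape 16.5, rate 6.79).
Equal-tailed 99% interval: Gamma(16.5, 6.79) quantiles at 0.005 and 0.995.
Posterior mean ≈ 2.430, SD ≈ 0.598; a Normal approximation gives roughly [0.889, 3.971].
Exact: lower = 1.165; upper = 4.245.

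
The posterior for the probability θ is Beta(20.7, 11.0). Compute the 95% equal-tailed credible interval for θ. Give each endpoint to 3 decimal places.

[0.482, 0.806]

Posterior: Beta(20.7, 11.0).
Equal-tailed 95% interval: the 0.025 and 0.975 quantiles of Beta(20.7, 11.0).
Posterior mean ≈ 0.653, SD ≈ 0.083; a Normal approximation gives roughly [0.490, 0.816].
Exact: F⁻¹(0.025) = 0.482; F⁻¹(0.975) = 0.806.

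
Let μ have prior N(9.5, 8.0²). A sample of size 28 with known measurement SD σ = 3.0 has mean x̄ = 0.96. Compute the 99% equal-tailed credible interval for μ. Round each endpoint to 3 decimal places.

[-0.454, 2.459]

Posterior precision = 1/8.0² + 28/3.0² = 0.0156 + 3.1111 = 3.1267, so posterior SD = 0.5655.
Posterior mean = (9.5/8.0² + 28·0.96/3.0²) / 3.1267 = 1.0027.
Interval: 1.0027 ± 2.576 × 0.5655 → [-0.454, 2.459].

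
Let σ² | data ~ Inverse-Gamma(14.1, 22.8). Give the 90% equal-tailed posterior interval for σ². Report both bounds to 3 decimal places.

[1.097, 2.669]

Inverse-Gamma(14.1, 22.8) quantiles: F⁻¹(0.05) and F⁻¹(0.95).
Equivalently, 1/σ² ~ Gamma(14.1, rate = 22.8); invert its 0.95 and 0.05 quantiles.
Posterior mean ≈ 1.740, SD ≈ 0.500; a Normal approximation gives roughly [0.917, 2.563].
Exact: lower = 1.097; upper = 2.669.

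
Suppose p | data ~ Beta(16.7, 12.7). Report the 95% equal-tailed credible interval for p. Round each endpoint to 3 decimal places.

Posterior: Beta(16.7, 12.7).
Equal-tailed 95% interval: the 0.025 and 0.975 quantiles of Beta(16.7, 12.7).
Posterior mean ≈ 0.568, SD ≈ 0.090; a Normal approximation gives roughly [0.392, 0.744].
Exact: F⁻¹(0.025) = 0.389; F⁻¹(0.975) = 0.738.

[0.389, 0.738]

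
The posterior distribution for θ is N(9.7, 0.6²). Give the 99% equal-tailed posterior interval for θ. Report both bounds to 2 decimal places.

[8.15, 11.25]

The posterior is symmetric, so the 99% equal-tailed interval is θ = 9.7 ± z·0.6 with z = 2.576.
Half-width: 2.576 × 0.6 = 1.55.
9.7 − 1.55 = 8.15; 9.7 + 1.55 = 11.25.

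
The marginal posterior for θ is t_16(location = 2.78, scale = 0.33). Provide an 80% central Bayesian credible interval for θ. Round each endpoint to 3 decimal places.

[2.339, 3.221]

The t_16 distribution is symmetric; the 80% interval is 2.78 ± t·0.33 with t_{0.9,16} = 1.337.
Half-width: 1.337 × 0.33 = 0.441.
2.78 − 0.441 = 2.339; 2.78 + 0.441 = 3.221.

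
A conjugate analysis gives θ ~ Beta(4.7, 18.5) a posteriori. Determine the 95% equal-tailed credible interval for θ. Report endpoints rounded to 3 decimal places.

Posterior: Beta(4.7, 18.5).
Equal-tailed 95% interval: the 0.025 and 0.975 quantiles of Beta(4.7, 18.5).
Posterior mean ≈ 0.203, SD ≈ 0.082; a Normal approximation gives roughly [0.042, 0.363].
Exact: F⁻¹(0.025) = 0.069; F⁻¹(0.975) = 0.384.

[0.069, 0.384]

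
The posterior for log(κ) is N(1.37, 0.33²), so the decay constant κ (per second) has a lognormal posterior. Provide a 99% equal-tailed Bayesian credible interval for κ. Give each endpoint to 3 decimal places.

On the log scale the 99% interval is 1.37 ± 2.576 × 0.33 = [0.5200, 2.2200].
Exponentiate: [e^0.5200, e^2.2200] = [1.682, 9.208].

[1.682, 9.208]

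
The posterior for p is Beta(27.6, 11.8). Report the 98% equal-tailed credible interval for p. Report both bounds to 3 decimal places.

[0.521, 0.851]

Posterior: Beta(27.6, 11.8).
Equal-tailed 98% interval: the 0.01 and 0.99 quantiles of Beta(27.6, 11.8).
Posterior mean ≈ 0.701, SD ≈ 0.072; a Normal approximation gives roughly [0.533, 0.868].
Exact: F⁻¹(0.01) = 0.521; F⁻¹(0.99) = 0.851.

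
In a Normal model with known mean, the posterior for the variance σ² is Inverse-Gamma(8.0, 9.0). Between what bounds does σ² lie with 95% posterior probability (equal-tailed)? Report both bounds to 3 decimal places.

Inverse-Gamma(8.0, 9.0) quantiles: F⁻¹(0.025) and F⁻¹(0.975).
Equivalently, 1/σ² ~ Gamma(8.0, rate = 9.0); invert its 0.975 and 0.025 quantiles.
Posterior mean ≈ 1.286, SD ≈ 0.525; a Normal approximation gives roughly [0.257, 2.314].
Exact: lower = 0.624; upper = 2.606.

[0.624, 2.606]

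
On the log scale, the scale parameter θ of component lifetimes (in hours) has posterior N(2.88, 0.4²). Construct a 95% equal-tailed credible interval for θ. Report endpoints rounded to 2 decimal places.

On the log scale the 95% interval is 2.88 ± 1.960 × 0.4 = [2.0960, 3.6640].
Exponentiate: [e^2.0960, e^3.6640] = [8.13, 39.02].

[8.13, 39.02]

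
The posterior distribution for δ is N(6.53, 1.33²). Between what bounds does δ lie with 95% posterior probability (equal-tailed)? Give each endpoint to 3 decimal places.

[3.923, 9.137]

The posterior is symmetric, so the 95% equal-tailed interval is δ = 6.53 ± z·1.33 with z = 1.960.
Half-width: 1.960 × 1.33 = 2.607.
6.53 − 2.607 = 3.923; 6.53 + 2.607 = 9.137.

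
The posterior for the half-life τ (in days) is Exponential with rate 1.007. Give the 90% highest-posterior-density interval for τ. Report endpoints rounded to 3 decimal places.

[0.000, 2.287]

The exponential density is strictly decreasing on [0, ∞), so the HPD interval is anchored at 0: [0, q] with P(τ ≤ q) = 0.90.
q = −ln(1 − 0.90) / 1.007 = 2.3026 / 1.007 = 2.287.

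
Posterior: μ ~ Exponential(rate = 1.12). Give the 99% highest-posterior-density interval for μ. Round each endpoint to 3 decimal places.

[0.000, 4.112]

The exponential density is strictly decreasing on [0, ∞), so the HPD interval is anchored at 0: [0, q] with P(μ ≤ q) = 0.99.
q = −ln(1 − 0.99) / 1.12 = 4.6052 / 1.12 = 4.112.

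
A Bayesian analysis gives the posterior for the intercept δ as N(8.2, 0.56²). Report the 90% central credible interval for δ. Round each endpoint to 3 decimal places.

The posterior is symmetric, so the 90% equal-tailed interval is δ = 8.2 ± z·0.56 with z = 1.645.
Half-width: 1.645 × 0.56 = 0.921.
8.2 − 0.921 = 7.279; 8.2 + 0.921 = 9.121.

[7.279, 9.121]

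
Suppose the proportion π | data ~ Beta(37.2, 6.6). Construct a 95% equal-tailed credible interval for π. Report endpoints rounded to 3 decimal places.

Posterior: Beta(37.2, 6.6).
Equal-tailed 95% interval: the 0.025 and 0.975 quantiles of Beta(37.2, 6.6).
Posterior mean ≈ 0.849, SD ≈ 0.053; a Normal approximation gives roughly [0.745, 0.954].
Exact: F⁻¹(0.025) = 0.731; F⁻¹(0.975) = 0.938.

[0.731, 0.938]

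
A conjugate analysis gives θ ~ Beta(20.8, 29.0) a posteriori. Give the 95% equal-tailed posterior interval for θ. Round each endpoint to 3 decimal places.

Posterior: Beta(20.8, 29.0).
Equal-tailed 95% interval: the 0.025 and 0.975 quantiles of Beta(20.8, 29.0).
Posterior mean ≈ 0.418, SD ≈ 0.069; a Normal approximation gives roughly [0.282, 0.553].
Exact: F⁻¹(0.025) = 0.286; F⁻¹(0.975) = 0.556.

[0.286, 0.556]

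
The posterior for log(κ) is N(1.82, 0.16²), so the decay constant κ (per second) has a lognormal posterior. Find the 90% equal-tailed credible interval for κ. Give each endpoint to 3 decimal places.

On the log scale the 90% interval is 1.82 ± 1.645 × 0.16 = [1.5568, 2.0832].
Exponentiate: [e^1.5568, e^2.0832] = [4.744, 8.030].

[4.744, 8.030]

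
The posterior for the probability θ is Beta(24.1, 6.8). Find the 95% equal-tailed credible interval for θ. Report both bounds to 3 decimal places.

[0.621, 0.905]

Posterior: Beta(24.1, 6.8).
Equal-tailed 95% interval: the 0.025 and 0.975 quantiles of Beta(24.1, 6.8).
Posterior mean ≈ 0.780, SD ≈ 0.073; a Normal approximation gives roughly [0.636, 0.924].
Exact: F⁻¹(0.025) = 0.621; F⁻¹(0.975) = 0.905.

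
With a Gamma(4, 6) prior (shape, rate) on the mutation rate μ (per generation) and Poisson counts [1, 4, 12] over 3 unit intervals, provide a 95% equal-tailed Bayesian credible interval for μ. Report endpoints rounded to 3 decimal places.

[1.444, 3.432]

Posterior: Gamma(4+17, 6+3) = Gamma(21, 9) (shape, rate).
Equal-tailed 95% interval: Gamma(21, 9) quantiles at 0.025 and 0.975.
Posterior mean ≈ 2.333, SD ≈ 0.509; a Normal approximation gives roughly [1.335, 3.331].
Exact: lower = 1.444; upper = 3.432.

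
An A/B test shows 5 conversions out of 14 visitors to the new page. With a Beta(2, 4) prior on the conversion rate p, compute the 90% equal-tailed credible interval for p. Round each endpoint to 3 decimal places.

Posterior: Beta(2+5, 4+9) = Beta(7, 13).
Equal-tailed 90% interval: the 0.05 and 0.95 quantiles of Beta(7, 13).
Posterior mean ≈ 0.350, SD ≈ 0.104; a Normal approximation gives roughly [0.179, 0.521].
Exact: F⁻¹(0.05) = 0.188; F⁻¹(0.95) = 0.530.

[0.188, 0.530]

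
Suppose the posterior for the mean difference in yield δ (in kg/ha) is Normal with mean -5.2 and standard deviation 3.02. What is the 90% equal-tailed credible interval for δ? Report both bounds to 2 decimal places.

[-10.17, -0.23]

The posterior is symmetric, so the 90% equal-tailed interval is δ = -5.2 ± z·3.02 with z = 1.645.
Half-width: 1.645 × 3.02 = 4.97.
-5.2 − 4.97 = -10.17; -5.2 + 4.97 = -0.23.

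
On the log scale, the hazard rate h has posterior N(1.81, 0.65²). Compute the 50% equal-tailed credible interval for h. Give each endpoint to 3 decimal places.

[3.942, 9.473]

On the log scale the 50% interval is 1.81 ± 0.674 × 0.65 = [1.3716, 2.2484].
Exponentiate: [e^1.3716, e^2.2484] = [3.942, 9.473].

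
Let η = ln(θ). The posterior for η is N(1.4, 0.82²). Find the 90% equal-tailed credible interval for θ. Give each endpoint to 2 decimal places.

[1.05, 15.62]

On the log scale the 90% interval is 1.4 ± 1.645 × 0.82 = [0.0512, 2.7488].
Exponentiate: [e^0.0512, e^2.7488] = [1.05, 15.62].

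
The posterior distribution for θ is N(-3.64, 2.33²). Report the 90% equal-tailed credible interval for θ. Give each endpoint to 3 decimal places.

[-7.473, 0.193]

The posterior is symmetric, so the 90% equal-tailed interval is θ = -3.64 ± z·2.33 with z = 1.645.
Half-width: 1.645 × 2.33 = 3.833.
-3.64 − 3.833 = -7.473; -3.64 + 3.833 = 0.193.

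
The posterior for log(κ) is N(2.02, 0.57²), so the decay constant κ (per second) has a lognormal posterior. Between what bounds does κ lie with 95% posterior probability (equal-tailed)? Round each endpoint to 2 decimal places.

On the log scale the 95% interval is 2.02 ± 1.960 × 0.57 = [0.9028, 3.1372].
Exponentiate: [e^0.9028, e^3.1372] = [2.47, 23.04].

[2.47, 23.04]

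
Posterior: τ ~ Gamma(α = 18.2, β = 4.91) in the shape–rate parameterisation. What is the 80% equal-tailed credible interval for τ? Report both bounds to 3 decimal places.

Posterior: Gamma(shape 18.2, rate 4.91).
Equal-tailed 80% interval: Gamma(18.2, 4.91) quantiles at 0.1 and 0.9.
Posterior mean ≈ 3.707, SD ≈ 0.869; a Normal approximation gives roughly [2.593, 4.820].
Exact: lower = 2.646; upper = 4.855.

[2.646, 4.855]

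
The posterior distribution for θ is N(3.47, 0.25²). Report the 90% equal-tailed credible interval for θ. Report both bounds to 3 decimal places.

The posterior is symmetric, so the 90% equal-tailed interval is θ = 3.47 ± z·0.25 with z = 1.645.
Half-width: 1.645 × 0.25 = 0.411.
3.47 − 0.411 = 3.059; 3.47 + 0.411 = 3.881.

[3.059, 3.881]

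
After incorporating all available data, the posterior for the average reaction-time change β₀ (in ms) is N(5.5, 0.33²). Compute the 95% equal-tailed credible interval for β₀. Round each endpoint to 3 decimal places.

[4.853, 6.147]

The posterior is symmetric, so the 95% equal-tailed interval is β₀ = 5.5 ± z·0.33 with z = 1.960.
Half-width: 1.960 × 0.33 = 0.647.
5.5 − 0.647 = 4.853; 5.5 + 0.647 = 6.147.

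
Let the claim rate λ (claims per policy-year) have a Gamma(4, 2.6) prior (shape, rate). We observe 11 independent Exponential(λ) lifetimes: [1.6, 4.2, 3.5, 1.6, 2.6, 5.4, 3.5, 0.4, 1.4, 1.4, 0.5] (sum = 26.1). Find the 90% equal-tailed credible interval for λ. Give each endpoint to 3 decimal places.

Posterior: Gamma(4+11, 2.6+26.1) = Gamma(15, 28.7) (shape, rate).
Equal-tailed 90% interval: Gamma(15, 28.7) quantiles at 0.05 and 0.95.
Posterior mean ≈ 0.523, SD ≈ 0.135; a Normal approximation gives roughly [0.301, 0.745].
Exact: lower = 0.322; upper = 0.763.

[0.322, 0.763]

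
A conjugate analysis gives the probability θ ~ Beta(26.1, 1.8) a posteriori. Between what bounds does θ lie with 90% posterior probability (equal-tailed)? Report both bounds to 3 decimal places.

[0.846, 0.990]

Posterior: Beta(26.1, 1.8).
Equal-tailed 90% interval: the 0.05 and 0.95 quantiles of Beta(26.1, 1.8).
Posterior mean ≈ 0.935, SD ≈ 0.046; a Normal approximation gives roughly [0.860, 1.011].
Exact: F⁻¹(0.05) = 0.846; F⁻¹(0.95) = 0.990.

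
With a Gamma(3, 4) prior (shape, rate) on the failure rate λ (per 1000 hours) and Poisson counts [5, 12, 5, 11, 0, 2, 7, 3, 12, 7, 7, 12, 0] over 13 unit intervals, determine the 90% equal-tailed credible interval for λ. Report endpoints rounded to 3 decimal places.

[4.196, 5.988]

Posterior: Gamma(3+83, 4+13) = Gamma(86, 17) (shape, rate).
Equal-tailed 90% interval: Gamma(86, 17) quantiles at 0.05 and 0.95.
Posterior mean ≈ 5.059, SD ≈ 0.546; a Normal approximation gives roughly [4.162, 5.956].
Exact: lower = 4.196; upper = 5.988.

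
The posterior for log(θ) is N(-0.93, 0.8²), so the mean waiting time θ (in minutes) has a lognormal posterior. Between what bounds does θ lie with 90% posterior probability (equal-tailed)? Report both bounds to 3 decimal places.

[0.106, 1.471]

On the log scale the 90% interval is -0.93 ± 1.645 × 0.8 = [-2.2459, 0.3859].
Exponentiate: [e^-2.2459, e^0.3859] = [0.106, 1.471].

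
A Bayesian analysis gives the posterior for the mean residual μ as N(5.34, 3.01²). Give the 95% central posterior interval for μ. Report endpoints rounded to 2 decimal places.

[-0.56, 11.24]

The posterior is symmetric, so the 95% equal-tailed interval is μ = 5.34 ± z·3.01 with z = 1.960.
Half-width: 1.960 × 3.01 = 5.90.
5.34 − 5.90 = -0.56; 5.34 + 5.90 = 11.24.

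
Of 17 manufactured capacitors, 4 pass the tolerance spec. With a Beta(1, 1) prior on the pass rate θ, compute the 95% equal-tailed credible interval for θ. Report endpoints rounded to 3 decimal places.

[0.097, 0.476]

Posterior: Beta(1+4, 1+13) = Beta(5, 14).
Equal-tailed 95% interval: the 0.025 and 0.975 quantiles of Beta(5, 14).
Posterior mean ≈ 0.263, SD ≈ 0.098; a Normal approximation gives roughly [0.070, 0.456].
Exact: F⁻¹(0.025) = 0.097; F⁻¹(0.975) = 0.476.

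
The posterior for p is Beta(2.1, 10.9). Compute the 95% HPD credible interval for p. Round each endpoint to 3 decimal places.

The posterior is unimodal and skewed, so the HPD interval has equal density at both endpoints and is the shortest 95% interval.
Solving f(0.008) = f(0.353) with F(0.353) − F(0.008) = 0.95 gives [0.008, 0.353].
For comparison, the equal-tailed interval is [0.024, 0.395]; the HPD is narrower and shifted toward the mode.

[0.008, 0.353]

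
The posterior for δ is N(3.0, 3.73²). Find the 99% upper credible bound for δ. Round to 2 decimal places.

Need U with P(δ ≤ U) = 0.99: U = 3.0 + z_{0.01}·3.73.
z = 2.326; U = 3.0 + 2.326 × 3.73 = 11.68.

11.68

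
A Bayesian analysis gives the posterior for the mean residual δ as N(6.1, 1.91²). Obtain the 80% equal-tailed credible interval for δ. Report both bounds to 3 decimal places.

[3.652, 8.548]

The posterior is symmetric, so the 80% equal-tailed interval is δ = 6.1 ± z·1.91 with z = 1.282.
Half-width: 1.282 × 1.91 = 2.448.
6.1 − 2.448 = 3.652; 6.1 + 2.448 = 8.548.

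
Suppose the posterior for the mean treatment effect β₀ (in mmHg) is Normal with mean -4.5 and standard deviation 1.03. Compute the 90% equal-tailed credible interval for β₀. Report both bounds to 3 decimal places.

[-6.194, -2.806]

The posterior is symmetric, so the 90% equal-tailed interval is β₀ = -4.5 ± z·1.03 with z = 1.645.
Half-width: 1.645 × 1.03 = 1.694.
-4.5 − 1.694 = -6.194; -4.5 + 1.694 = -2.806.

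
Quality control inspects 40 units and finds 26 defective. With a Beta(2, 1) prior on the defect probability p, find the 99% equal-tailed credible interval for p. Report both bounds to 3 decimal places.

[0.457, 0.819]

Posterior: Beta(2+26, 1+14) = Beta(28, 15).
Equal-tailed 99% interval: the 0.005 and 0.995 quantiles of Beta(28, 15).
Posterior mean ≈ 0.651, SD ≈ 0.072; a Normal approximation gives roughly [0.466, 0.836].
Exact: F⁻¹(0.005) = 0.457; F⁻¹(0.995) = 0.819.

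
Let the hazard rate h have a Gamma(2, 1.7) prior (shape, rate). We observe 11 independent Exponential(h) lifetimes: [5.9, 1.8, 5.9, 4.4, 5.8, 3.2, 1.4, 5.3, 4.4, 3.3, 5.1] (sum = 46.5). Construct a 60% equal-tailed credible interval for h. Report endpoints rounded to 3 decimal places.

Posterior: Gamma(2+11, 1.7+46.5) = Gamma(13, 48.2) (shape, rate).
Equal-tailed 60% interval: Gamma(13, 48.2) quantiles at 0.2 and 0.8.
Posterior mean ≈ 0.270, SD ≈ 0.075; a Normal approximation gives roughly [0.207, 0.333].
Exact: lower = 0.206; upper = 0.330.

[0.206, 0.330]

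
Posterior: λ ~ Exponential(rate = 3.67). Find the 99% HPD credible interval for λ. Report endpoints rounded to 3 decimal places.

The exponential density is strictly decreasing on [0, ∞), so the HPD interval is anchored at 0: [0, q] with P(λ ≤ q) = 0.99.
q = −ln(1 − 0.99) / 3.67 = 4.6052 / 3.67 = 1.255.

[0.000, 1.255]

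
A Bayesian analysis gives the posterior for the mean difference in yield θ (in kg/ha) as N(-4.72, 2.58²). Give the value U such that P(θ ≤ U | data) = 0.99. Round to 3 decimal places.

Need U with P(θ ≤ U) = 0.99: U = -4.72 + z_{0.01}·2.58.
z = 2.326; U = -4.72 + 2.326 × 2.58 = 1.282.

1.282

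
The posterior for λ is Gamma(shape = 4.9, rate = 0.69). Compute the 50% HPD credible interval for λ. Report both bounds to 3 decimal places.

[3.903, 7.860]

The posterior is unimodal and skewed, so the HPD interval has equal density at both endpoints and is the shortest 50% interval.
Solving f(3.903) = f(7.860) with F(7.860) − F(3.903) = 0.50 gives [3.903, 7.860].
For comparison, the equal-tailed interval is [4.760, 8.926]; the HPD is narrower and shifted toward the mode.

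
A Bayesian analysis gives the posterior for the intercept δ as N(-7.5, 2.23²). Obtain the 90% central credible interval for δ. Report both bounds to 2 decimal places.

[-11.17, -3.83]

The posterior is symmetric, so the 90% equal-tailed interval is δ = -7.5 ± z·2.23 with z = 1.645.
Half-width: 1.645 × 2.23 = 3.67.
-7.5 − 3.67 = -11.17; -7.5 + 3.67 = -3.83.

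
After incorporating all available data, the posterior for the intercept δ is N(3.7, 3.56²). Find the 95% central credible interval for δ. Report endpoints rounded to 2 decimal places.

The posterior is symmetric, so the 95% equal-tailed interval is δ = 3.7 ± z·3.56 with z = 1.960.
Half-width: 1.960 × 3.56 = 6.98.
3.7 − 6.98 = -3.28; 3.7 + 6.98 = 10.68.

[-3.28, 10.68]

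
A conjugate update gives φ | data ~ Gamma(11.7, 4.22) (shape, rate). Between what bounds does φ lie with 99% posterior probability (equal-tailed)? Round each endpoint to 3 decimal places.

[1.127, 5.300]

Posterior: Gamma(shape 11.7, rate 4.22).
Equal-tailed 99% interval: Gamma(11.7, 4.22) quantiles at 0.005 and 0.995.
Posterior mean ≈ 2.773, SD ≈ 0.811; a Normal approximation gives roughly [0.685, 4.860].
Exact: lower = 1.127; upper = 5.300.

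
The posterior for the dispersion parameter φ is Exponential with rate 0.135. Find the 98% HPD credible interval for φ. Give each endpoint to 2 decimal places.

[0.00, 28.98]

The exponential density is strictly decreasing on [0, ∞), so the HPD interval is anchored at 0: [0, q] with P(φ ≤ q) = 0.98.
q = −ln(1 − 0.98) / 0.135 = 3.9120 / 0.135 = 28.98.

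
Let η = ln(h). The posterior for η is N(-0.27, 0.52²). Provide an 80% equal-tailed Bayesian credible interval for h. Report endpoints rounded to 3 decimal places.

On the log scale the 80% interval is -0.27 ± 1.282 × 0.52 = [-0.9364, 0.3964].
Exponentiate: [e^-0.9364, e^0.3964] = [0.392, 1.486].

[0.392, 1.486]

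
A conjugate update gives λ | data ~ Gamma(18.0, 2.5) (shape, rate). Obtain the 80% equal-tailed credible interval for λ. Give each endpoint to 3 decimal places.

[5.129, 9.442]

Posterior: Gamma(shape 18.0, rate 2.5).
Equal-tailed 80% interval: Gamma(18.0, 2.5) quantiles at 0.1 and 0.9.
Posterior mean ≈ 7.200, SD ≈ 1.697; a Normal approximation gives roughly [5.025, 9.375].
Exact: lower = 5.129; upper = 9.442.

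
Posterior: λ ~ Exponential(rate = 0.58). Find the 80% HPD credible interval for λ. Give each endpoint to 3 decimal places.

[0.000, 2.775]

The exponential density is strictly decreasing on [0, ∞), so the HPD interval is anchored at 0: [0, q] with P(λ ≤ q) = 0.80.
q = −ln(1 − 0.80) / 0.58 = 1.6094 / 0.58 = 2.775.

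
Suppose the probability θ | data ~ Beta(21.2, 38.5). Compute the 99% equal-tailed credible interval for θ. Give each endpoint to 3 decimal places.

[0.208, 0.520]

Posterior: Beta(21.2, 38.5).
Equal-tailed 99% interval: the 0.005 and 0.995 quantiles of Beta(21.2, 38.5).
Posterior mean ≈ 0.355, SD ≈ 0.061; a Normal approximation gives roughly [0.197, 0.513].
Exact: F⁻¹(0.005) = 0.208; F⁻¹(0.995) = 0.520.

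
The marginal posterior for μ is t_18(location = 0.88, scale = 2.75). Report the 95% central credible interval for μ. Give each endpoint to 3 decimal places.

The t_18 distribution is symmetric; the 95% interval is 0.88 ± t·2.75 with t_{0.975,18} = 2.101.
Half-width: 2.101 × 2.75 = 5.778.
0.88 − 5.778 = -4.898; 0.88 + 5.778 = 6.658.

[-4.898, 6.658]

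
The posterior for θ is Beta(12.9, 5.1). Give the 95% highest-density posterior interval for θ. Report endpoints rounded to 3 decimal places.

[0.514, 0.907]

The posterior is unimodal and skewed, so the HPD interval has equal density at both endpoints and is the shortest 95% interval.
Solving f(0.514) = f(0.907) with F(0.907) − F(0.514) = 0.95 gives [0.514, 0.907].
For comparison, the equal-tailed interval is [0.495, 0.893]; the HPD is narrower and shifted toward the mode.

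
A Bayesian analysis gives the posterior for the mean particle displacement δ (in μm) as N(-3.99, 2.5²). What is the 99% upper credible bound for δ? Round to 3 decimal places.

Need U with P(δ ≤ U) = 0.99: U = -3.99 + z_{0.01}·2.5.
z = 2.326; U = -3.99 + 2.326 × 2.5 = 1.826.

1.826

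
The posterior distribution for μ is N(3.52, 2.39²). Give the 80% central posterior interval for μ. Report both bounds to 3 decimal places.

[0.457, 6.583]

The posterior is symmetric, so the 80% equal-tailed interval is μ = 3.52 ± z·2.39 with z = 1.282.
Half-width: 1.282 × 2.39 = 3.063.
3.52 − 3.063 = 0.457; 3.52 + 3.063 = 6.583.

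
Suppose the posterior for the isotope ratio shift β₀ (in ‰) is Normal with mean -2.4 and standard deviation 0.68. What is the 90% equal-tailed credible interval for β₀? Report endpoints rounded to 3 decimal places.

The posterior is symmetric, so the 90% equal-tailed interval is β₀ = -2.4 ± z·0.68 with z = 1.645.
Half-width: 1.645 × 0.68 = 1.119.
-2.4 − 1.119 = -3.519; -2.4 + 1.119 = -1.281.

[-3.519, -1.281]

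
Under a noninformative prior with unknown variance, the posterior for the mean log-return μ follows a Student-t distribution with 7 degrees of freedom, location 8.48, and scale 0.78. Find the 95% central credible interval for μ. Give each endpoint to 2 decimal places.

[6.64, 10.32]

The t_7 distribution is symmetric; the 95% interval is 8.48 ± t·0.78 with t_{0.975,7} = 2.365.
Half-width: 2.365 × 0.78 = 1.84.
8.48 − 1.84 = 6.64; 8.48 + 1.84 = 10.32.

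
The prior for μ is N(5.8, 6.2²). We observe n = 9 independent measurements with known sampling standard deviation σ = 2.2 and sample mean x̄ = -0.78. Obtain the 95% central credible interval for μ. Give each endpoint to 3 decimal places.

Posterior precision = 1/6.2² + 9/2.2² = 0.0260 + 1.8595 = 1.8855, so posterior SD = 0.7283.
Posterior mean = (5.8/6.2² + 9·-0.78/2.2²) / 1.8855 = -0.6892.
Interval: -0.6892 ± 1.960 × 0.7283 → [-2.117, 0.738].

[-2.117, 0.738]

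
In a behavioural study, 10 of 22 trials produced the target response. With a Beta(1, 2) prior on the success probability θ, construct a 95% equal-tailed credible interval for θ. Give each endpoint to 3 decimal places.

Posterior: Beta(1+10, 2+12) = Beta(11, 14).
Equal-tailed 95% interval: the 0.025 and 0.975 quantiles of Beta(11, 14).
Posterior mean ≈ 0.440, SD ≈ 0.097; a Normal approximation gives roughly [0.249, 0.631].
Exact: F⁻¹(0.025) = 0.256; F⁻¹(0.975) = 0.634.

[0.256, 0.634]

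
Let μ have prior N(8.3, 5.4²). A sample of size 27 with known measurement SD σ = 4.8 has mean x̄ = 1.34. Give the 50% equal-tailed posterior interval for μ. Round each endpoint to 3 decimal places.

Posterior precision = 1/5.4² + 27/4.8² = 0.0343 + 1.1719 = 1.2062, so posterior SD = 0.9105.
Posterior mean = (8.3/5.4² + 27·1.34/4.8²) / 1.2062 = 1.5379.
Interval: 1.5379 ± 0.674 × 0.9105 → [0.924, 2.152].

[0.924, 2.152]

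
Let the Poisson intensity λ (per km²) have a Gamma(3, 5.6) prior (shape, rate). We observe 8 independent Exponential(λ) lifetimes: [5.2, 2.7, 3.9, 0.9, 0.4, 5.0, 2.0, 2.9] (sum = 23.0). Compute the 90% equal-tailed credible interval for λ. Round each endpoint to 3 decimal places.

Posterior: Gamma(3+8, 5.6+23.0) = Gamma(11, 28.6) (shape, rate).
Equal-tailed 90% interval: Gamma(11, 28.6) quantiles at 0.05 and 0.95.
Posterior mean ≈ 0.385, SD ≈ 0.116; a Normal approximation gives roughly [0.194, 0.575].
Exact: lower = 0.216; upper = 0.593.

[0.216, 0.593]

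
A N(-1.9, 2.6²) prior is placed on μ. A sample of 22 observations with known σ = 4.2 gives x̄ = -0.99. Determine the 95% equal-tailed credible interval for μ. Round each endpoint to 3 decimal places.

[-2.746, 0.573]

Posterior precision = 1/2.6² + 22/4.2² = 0.1479 + 1.2472 = 1.3951, so posterior SD = 0.8466.
Posterior mean = (-1.9/2.6² + 22·-0.99/4.2²) / 1.3951 = -1.0865.
Interval: -1.0865 ± 1.960 × 0.8466 → [-2.746, 0.573].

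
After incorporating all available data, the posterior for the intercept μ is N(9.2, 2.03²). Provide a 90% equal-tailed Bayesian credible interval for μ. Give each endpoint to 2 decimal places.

The posterior is symmetric, so the 90% equal-tailed interval is μ = 9.2 ± z·2.03 with z = 1.645.
Half-width: 1.645 × 2.03 = 3.34.
9.2 − 3.34 = 5.86; 9.2 + 3.34 = 12.54.

[5.86, 12.54]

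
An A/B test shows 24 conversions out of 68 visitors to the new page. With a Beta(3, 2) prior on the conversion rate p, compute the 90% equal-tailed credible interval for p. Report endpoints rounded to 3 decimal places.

Posterior: Beta(3+24, 2+44) = Beta(27, 46).
Equal-tailed 90% interval: the 0.05 and 0.95 quantiles of Beta(27, 46).
Posterior mean ≈ 0.370, SD ≈ 0.056; a Normal approximation gives roughly [0.278, 0.462].
Exact: F⁻¹(0.05) = 0.280; F⁻¹(0.95) = 0.464.

[0.280, 0.464]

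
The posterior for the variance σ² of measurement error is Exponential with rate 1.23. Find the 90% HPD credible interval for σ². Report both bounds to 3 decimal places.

[0.000, 1.872]

The exponential density is strictly decreasing on [0, ∞), so the HPD interval is anchored at 0: [0, q] with P(σ² ≤ q) = 0.90.
q = −ln(1 − 0.90) / 1.23 = 2.3026 / 1.23 = 1.872.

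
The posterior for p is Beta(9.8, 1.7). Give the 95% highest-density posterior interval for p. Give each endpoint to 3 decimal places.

The posterior is unimodal and skewed, so the HPD interval has equal density at both endpoints and is the shortest 95% interval.
Solving f(0.656) = f(0.998) with F(0.998) − F(0.656) = 0.95 gives [0.656, 0.998].
For comparison, the equal-tailed interval is [0.608, 0.985]; the HPD is narrower and shifted toward the mode.

[0.656, 0.998]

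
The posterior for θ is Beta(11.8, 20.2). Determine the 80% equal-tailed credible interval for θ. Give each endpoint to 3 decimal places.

Posterior: Beta(11.8, 20.2).
Equal-tailed 80% interval: the 0.1 and 0.9 quantiles of Beta(11.8, 20.2).
Posterior mean ≈ 0.369, SD ≈ 0.084; a Normal approximation gives roughly [0.261, 0.476].
Exact: F⁻¹(0.1) = 0.262; F⁻¹(0.9) = 0.479.

[0.262, 0.479]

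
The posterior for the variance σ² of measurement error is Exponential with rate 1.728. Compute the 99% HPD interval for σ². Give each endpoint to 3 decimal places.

The exponential density is strictly decreasing on [0, ∞), so the HPD interval is anchored at 0: [0, q] with P(σ² ≤ q) = 0.99.
q = −ln(1 − 0.99) / 1.728 = 4.6052 / 1.728 = 2.665.

[0.000, 2.665]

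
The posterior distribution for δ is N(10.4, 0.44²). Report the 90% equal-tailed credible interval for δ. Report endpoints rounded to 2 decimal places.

The posterior is symmetric, so the 90% equal-tailed interval is δ = 10.4 ± z·0.44 with z = 1.645.
Half-width: 1.645 × 0.44 = 0.72.
10.4 − 0.72 = 9.68; 10.4 + 0.72 = 11.12.

[9.68, 11.12]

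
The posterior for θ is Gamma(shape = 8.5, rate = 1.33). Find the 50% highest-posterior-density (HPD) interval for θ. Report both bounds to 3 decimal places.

[4.349, 7.162]

The posterior is unimodal and skewed, so the HPD interval has equal density at both endpoints and is the shortest 50% interval.
Solving f(4.349) = f(7.162) with F(7.162) − F(4.349) = 0.50 gives [4.349, 7.162].
For comparison, the equal-tailed interval is [4.809, 7.703]; the HPD is narrower and shifted toward the mode.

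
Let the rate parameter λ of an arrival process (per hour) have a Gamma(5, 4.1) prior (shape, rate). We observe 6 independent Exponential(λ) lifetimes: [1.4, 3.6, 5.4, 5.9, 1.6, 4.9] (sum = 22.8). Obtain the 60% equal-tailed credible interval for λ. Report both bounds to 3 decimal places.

Posterior: Gamma(5+6, 4.1+22.8) = Gamma(11, 26.9) (shape, rate).
Equal-tailed 60% interval: Gamma(11, 26.9) quantiles at 0.2 and 0.8.
Posterior mean ≈ 0.409, SD ≈ 0.123; a Normal approximation gives roughly [0.305, 0.513].
Exact: lower = 0.303; upper = 0.507.

[0.303, 0.507]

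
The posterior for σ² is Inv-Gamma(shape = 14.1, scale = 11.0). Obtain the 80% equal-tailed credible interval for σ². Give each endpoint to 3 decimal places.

Inverse-Gamma(14.1, 11.0) quantiles: F⁻¹(0.1) and F⁻¹(0.9).
Equivalently, 1/σ² ~ Gamma(14.1, rate = 11.0); invert its 0.9 and 0.1 quantiles.
Posterior mean ≈ 0.840, SD ≈ 0.241; a Normal approximation gives roughly [0.530, 1.149].
Exact: lower = 0.577; upper = 1.152.

[0.577, 1.152]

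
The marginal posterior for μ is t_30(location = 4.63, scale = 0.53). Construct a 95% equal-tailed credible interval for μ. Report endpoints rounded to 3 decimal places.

The t_30 distribution is symmetric; the 95% interval is 4.63 ± t·0.53 with t_{0.975,30} = 2.042.
Half-width: 2.042 × 0.53 = 1.082.
4.63 − 1.082 = 3.548; 4.63 + 1.082 = 5.712.

[3.548, 5.712]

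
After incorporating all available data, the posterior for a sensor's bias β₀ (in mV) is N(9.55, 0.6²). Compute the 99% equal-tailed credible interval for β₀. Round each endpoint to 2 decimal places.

The posterior is symmetric, so the 99% equal-tailed interval is β₀ = 9.55 ± z·0.6 with z = 2.576.
Half-width: 2.576 × 0.6 = 1.55.
9.55 − 1.55 = 8.00; 9.55 + 1.55 = 11.10.

[8.00, 11.10]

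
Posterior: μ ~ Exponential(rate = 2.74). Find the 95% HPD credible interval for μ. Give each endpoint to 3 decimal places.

[0.000, 1.093]

The exponential density is strictly decreasing on [0, ∞), so the HPD interval is anchored at 0: [0, q] with P(μ ≤ q) = 0.95.
q = −ln(1 − 0.95) / 2.74 = 2.9957 / 2.74 = 1.093.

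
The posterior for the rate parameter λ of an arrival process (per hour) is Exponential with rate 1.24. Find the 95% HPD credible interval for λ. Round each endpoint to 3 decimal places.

[0.000, 2.416]

The exponential density is strictly decreasing on [0, ∞), so the HPD interval is anchored at 0: [0, q] with P(λ ≤ q) = 0.95.
q = −ln(1 − 0.95) / 1.24 = 2.9957 / 1.24 = 2.416.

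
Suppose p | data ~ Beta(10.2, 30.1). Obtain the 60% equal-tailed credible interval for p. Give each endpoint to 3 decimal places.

[0.195, 0.309]

Posterior: Beta(10.2, 30.1).
Equal-tailed 60% interval: the 0.2 and 0.8 quantiles of Beta(10.2, 30.1).
Posterior mean ≈ 0.253, SD ≈ 0.068; a Normal approximation gives roughly [0.196, 0.310].
Exact: F⁻¹(0.2) = 0.195; F⁻¹(0.8) = 0.309.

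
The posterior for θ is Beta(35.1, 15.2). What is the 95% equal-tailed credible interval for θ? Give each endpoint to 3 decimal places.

Posterior: Beta(35.1, 15.2).
Equal-tailed 95% interval: the 0.025 and 0.975 quantiles of Beta(35.1, 15.2).
Posterior mean ≈ 0.698, SD ≈ 0.064; a Normal approximation gives roughly [0.572, 0.823].
Exact: F⁻¹(0.025) = 0.565; F⁻¹(0.975) = 0.815.

[0.565, 0.815]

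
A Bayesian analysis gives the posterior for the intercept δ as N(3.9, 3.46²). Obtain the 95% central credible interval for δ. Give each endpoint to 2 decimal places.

The posterior is symmetric, so the 95% equal-tailed interval is δ = 3.9 ± z·3.46 with z = 1.960.
Half-width: 1.960 × 3.46 = 6.78.
3.9 − 6.78 = -2.88; 3.9 + 6.78 = 10.68.

[-2.88, 10.68]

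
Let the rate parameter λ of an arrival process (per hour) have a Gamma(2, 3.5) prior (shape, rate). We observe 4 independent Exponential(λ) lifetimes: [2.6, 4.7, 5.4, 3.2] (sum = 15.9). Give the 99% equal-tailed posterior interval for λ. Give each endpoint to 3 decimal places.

Posterior: Gamma(2+4, 3.5+15.9) = Gamma(6, 19.4) (shape, rate).
Equal-tailed 99% interval: Gamma(6, 19.4) quantiles at 0.005 and 0.995.
Posterior mean ≈ 0.309, SD ≈ 0.126; a Normal approximation gives roughly [-0.016, 0.635].
Exact: lower = 0.079; upper = 0.729.

[0.079, 0.729]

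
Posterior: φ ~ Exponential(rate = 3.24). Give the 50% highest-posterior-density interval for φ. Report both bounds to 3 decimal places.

[0.000, 0.214]

The exponential density is strictly decreasing on [0, ∞), so the HPD interval is anchored at 0: [0, q] with P(φ ≤ q) = 0.50.
q = −ln(1 − 0.50) / 3.24 = 0.6931 / 3.24 = 0.214.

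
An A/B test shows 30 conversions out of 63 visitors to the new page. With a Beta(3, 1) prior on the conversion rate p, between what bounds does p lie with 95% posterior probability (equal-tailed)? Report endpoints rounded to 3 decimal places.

Posterior: Beta(3+30, 1+33) = Beta(33, 34).
Equal-tailed 95% interval: the 0.025 and 0.975 quantiles of Beta(33, 34).
Posterior mean ≈ 0.493, SD ≈ 0.061; a Normal approximation gives roughly [0.374, 0.611].
Exact: F⁻¹(0.025) = 0.374; F⁻¹(0.975) = 0.611.

[0.374, 0.611]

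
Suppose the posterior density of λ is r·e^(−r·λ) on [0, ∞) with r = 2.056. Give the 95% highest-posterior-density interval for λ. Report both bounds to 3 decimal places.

The exponential density is strictly decreasing on [0, ∞), so the HPD interval is anchored at 0: [0, q] with P(λ ≤ q) = 0.95.
q = −ln(1 − 0.95) / 2.056 = 2.9957 / 2.056 = 1.457.

[0.000, 1.457]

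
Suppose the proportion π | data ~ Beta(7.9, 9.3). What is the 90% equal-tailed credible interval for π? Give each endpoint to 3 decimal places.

Posterior: Beta(7.9, 9.3).
Equal-tailed 90% interval: the 0.05 and 0.95 quantiles of Beta(7.9, 9.3).
Posterior mean ≈ 0.459, SD ≈ 0.117; a Normal approximation gives roughly [0.267, 0.651].
Exact: F⁻¹(0.05) = 0.269; F⁻¹(0.95) = 0.655.

[0.269, 0.655]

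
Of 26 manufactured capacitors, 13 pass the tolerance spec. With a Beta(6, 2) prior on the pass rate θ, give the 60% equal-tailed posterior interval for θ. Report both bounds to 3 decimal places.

[0.487, 0.631]

Posterior: Beta(6+13, 2+13) = Beta(19, 15).
Equal-tailed 60% interval: the 0.2 and 0.8 quantiles of Beta(19, 15).
Posterior mean ≈ 0.559, SD ≈ 0.084; a Normal approximation gives roughly [0.488, 0.629].
Exact: F⁻¹(0.2) = 0.487; F⁻¹(0.8) = 0.631.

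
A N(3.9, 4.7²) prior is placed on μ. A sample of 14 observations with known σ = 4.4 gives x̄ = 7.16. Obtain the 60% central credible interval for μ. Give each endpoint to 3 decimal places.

Posterior precision = 1/4.7² + 14/4.4² = 0.0453 + 0.7231 = 0.7684, so posterior SD = 1.1408.
Posterior mean = (3.9/4.7² + 14·7.16/4.4²) / 0.7684 = 6.9679.
Interval: 6.9679 ± 0.842 × 1.1408 → [6.008, 7.928].

[6.008, 7.928]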